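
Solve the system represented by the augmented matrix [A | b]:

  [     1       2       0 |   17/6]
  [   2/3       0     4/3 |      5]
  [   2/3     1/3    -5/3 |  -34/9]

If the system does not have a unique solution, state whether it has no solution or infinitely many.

x_1 = 3/2, x_2 = 2/3, x_3 = 3

Row-reduce the augmented matrix:
R2 ← R2 − 2/3·R1.
R3 ← R3 − 2/3·R1.
R2 ← R2 / (-4/3).
R1 ← R1 − 2·R2.
R3 ← R3 + 1·R2.
R3 ← R3 / (-8/3).
R1 ← R1 − 2·R3.
R2 ← R2 + 1·R3.
Reading off the reduced rows gives x_1 = 3/2, x_2 = 2/3, x_3 = 3.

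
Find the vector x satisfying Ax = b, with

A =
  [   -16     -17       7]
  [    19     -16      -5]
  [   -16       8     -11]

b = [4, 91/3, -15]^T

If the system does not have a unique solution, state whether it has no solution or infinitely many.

Row-reduce the augmented matrix:
R1 ← R1 / (-16).
R2 ← R2 − 19·R1.
R3 ← R3 + 16·R1.
R2 ← R2 / (-579/16).
R1 ← R1 − 17/16·R2.
R3 ← R3 − 25·R2.
R3 ← R3 / (-9097/579).
R1 ← R1 + 197/579·R3.
R2 ← R2 + 53/579·R3.
Reading off the reduced rows gives x_1 = 2/3, x_2 = -1, x_3 = -1/3.

x_1 = 2/3, x_2 = -1, x_3 = -1/3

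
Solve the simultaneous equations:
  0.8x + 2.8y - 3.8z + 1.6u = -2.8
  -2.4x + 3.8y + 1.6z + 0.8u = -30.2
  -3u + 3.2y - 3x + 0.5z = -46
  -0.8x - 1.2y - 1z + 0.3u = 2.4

Row-reduce the augmented matrix:
R1 ← R1 / (4/5).
R2 ← R2 + 12/5·R1.
R3 ← R3 + 3·R1.
R4 ← R4 + 4/5·R1.
R2 ← R2 / (61/5).
R1 ← R1 − 7/2·R2.
R3 ← R3 − 137/10·R2.
R4 ← R4 − 8/5·R2.
R3 ← R3 / (-3349/1220).
R1 ← R1 + 473/244·R3.
R2 ← R2 + 49/61·R3.
R4 ← R4 + 1072/305·R3.
R4 ← R4 / (10591/1970).
R1 ← R1 − 535/197·R4.
R2 ← R2 − 280/197·R4.
R3 ← R3 − 236/197·R4.
Reading off the reduced rows gives x = 6, y = -5, z = 0, u = 4.

x = 6, y = -5, z = 0, u = 4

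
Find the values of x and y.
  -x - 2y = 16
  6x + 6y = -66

x = -6, y = -5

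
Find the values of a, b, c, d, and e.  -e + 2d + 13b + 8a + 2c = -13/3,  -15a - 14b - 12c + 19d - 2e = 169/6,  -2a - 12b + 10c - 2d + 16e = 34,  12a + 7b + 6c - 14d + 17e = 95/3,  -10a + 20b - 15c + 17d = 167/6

a = 1/2, b = -1/3, c = -3/2, d = 1, e = 3

Row-reduce the augmented matrix:
R1 ← R1 / (8).
R2 ← R2 + 15·R1.
R3 ← R3 + 2·R1.
R4 ← R4 − 12·R1.
R5 ← R5 + 10·R1.
R2 ← R2 / (83/8).
R1 ← R1 − 13/8·R2.
R3 ← R3 + 35/4·R2.
R4 ← R4 + 25/2·R2.
R5 ← R5 − 145/4·R2.
R3 ← R3 / (294/83).
R1 ← R1 − 128/83·R3.
R2 ← R2 + 66/83·R3.
R4 ← R4 + 576/83·R3.
R5 ← R5 − 1355/83·R3.
R4 ← R4 / (2208/49).
R1 ← R1 + 1619/147·R4.
R2 ← R2 − 302/49·R4.
R3 ← R3 − 734/147·R4.
R5 ← R5 + 20801/147·R4.
R5 ← R5 / (124181/1656).
R1 ← R1 − 7295/1656·R5.
R2 ← R2 + 775/276·R5.
R3 ← R3 + 595/828·R5.
R4 ← R4 − 469/552·R5.
Reading off the reduced rows gives a = 1/2, b = -1/3, c = -3/2, d = 1, e = 3.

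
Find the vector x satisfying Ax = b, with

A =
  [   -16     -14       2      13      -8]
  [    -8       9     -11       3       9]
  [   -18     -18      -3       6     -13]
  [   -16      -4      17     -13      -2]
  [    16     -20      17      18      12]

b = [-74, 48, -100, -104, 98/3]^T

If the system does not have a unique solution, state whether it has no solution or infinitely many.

Row-reduce the augmented matrix:
R1 ← R1 / (-16).
R2 ← R2 + 8·R1.
R3 ← R3 + 18·R1.
R4 ← R4 + 16·R1.
R5 ← R5 − 16·R1.
R2 ← R2 / (16).
R1 ← R1 − 7/8·R2.
R3 ← R3 + 9/4·R2.
R4 ← R4 − 10·R2.
R5 ← R5 + 34·R2.
R3 ← R3 / (-111/16).
R1 ← R1 − 17/32·R3.
R2 ← R2 + 3/4·R3.
R4 ← R4 − 45/2·R3.
R5 ← R5 + 13/2·R3.
R4 ← R4 / (-15801/296).
R1 ← R1 + 781/592·R4.
R2 ← R2 − 227/296·R4.
R3 ← R3 − 389/296·R4.
R5 ← R5 − 9503/296·R4.
R5 ← R5 / (19336/687).
R1 ← R1 + 69/458·R5.
R2 ← R2 − 629/687·R5.
R3 ← R3 − 20/229·R5.
R4 ← R4 − 118/687·R5.
Reading off the reduced rows gives x_1 = 5/2, x_2 = 5/3, x_3 = -2, x_4 = 4/3, x_5 = 3.

x_1 = 5/2, x_2 = 5/3, x_3 = -2, x_4 = 4/3, x_5 = 3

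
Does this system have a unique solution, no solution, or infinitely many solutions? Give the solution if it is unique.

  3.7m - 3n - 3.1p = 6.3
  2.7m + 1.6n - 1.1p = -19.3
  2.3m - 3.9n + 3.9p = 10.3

Row-reduce the augmented matrix:
R1 ← R1 / (37/10).
R2 ← R2 − 27/10·R1.
R3 ← R3 − 23/10·R1.
R2 ← R2 / (701/185).
R1 ← R1 + 30/37·R2.
R3 ← R3 + 753/370·R2.
R3 ← R3 / (45223/7010).
R1 ← R1 + 413/701·R3.
R2 ← R2 − 215/701·R3.
Reading off the reduced rows gives m = -4, n = -6, p = -1.

m = -4, n = -6, p = -1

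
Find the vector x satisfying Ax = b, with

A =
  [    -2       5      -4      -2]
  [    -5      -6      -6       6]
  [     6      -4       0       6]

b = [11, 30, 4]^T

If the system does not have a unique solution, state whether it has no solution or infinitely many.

Row-reduce:
R1 ← R1 / (-2).
R2 ← R2 + 5·R1.
R3 ← R3 − 6·R1.
R2 ← R2 / (-37/2).
R1 ← R1 + 5/2·R2.
R3 ← R3 − 11·R2.
R3 ← R3 / (-356/37).
R1 ← R1 − 54/37·R3.
R2 ← R2 + 8/37·R3.
Rank is 3 with 4 unknowns, leaving x_4 free.

infinitely many solutions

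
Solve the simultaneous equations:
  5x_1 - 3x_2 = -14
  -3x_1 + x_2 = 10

x_1 = -4, x_2 = -2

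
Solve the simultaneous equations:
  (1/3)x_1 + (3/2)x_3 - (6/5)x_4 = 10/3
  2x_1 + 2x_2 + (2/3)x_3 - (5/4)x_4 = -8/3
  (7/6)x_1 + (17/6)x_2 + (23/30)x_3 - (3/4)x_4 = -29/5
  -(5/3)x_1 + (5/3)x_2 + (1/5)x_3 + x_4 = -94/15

infinitely many solutions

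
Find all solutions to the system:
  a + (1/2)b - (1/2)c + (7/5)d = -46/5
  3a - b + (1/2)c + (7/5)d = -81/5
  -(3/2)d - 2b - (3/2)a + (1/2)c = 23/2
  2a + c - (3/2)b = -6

no solution

Row-reduce:
R2 ← R2 − 3·R1.
R3 ← R3 + 3/2·R1.
R4 ← R4 − 2·R1.
R2 ← R2 / (-5/2).
R1 ← R1 − 1/2·R2.
R3 ← R3 + 5/4·R2.
R4 ← R4 + 5/2·R2.
R3 ← R3 / (-5/4).
R1 ← R1 + 1/10·R3.
R2 ← R2 + 4/5·R3.
Row 4 reduces to 0 = 1, a contradiction. The system is inconsistent.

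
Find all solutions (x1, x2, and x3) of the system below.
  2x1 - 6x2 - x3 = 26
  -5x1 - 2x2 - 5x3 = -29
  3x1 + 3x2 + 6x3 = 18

x1 = 5, x2 = -3, x3 = 2

Row-reduce the augmented matrix:
R1 ← R1 / (2).
R2 ← R2 + 5·R1.
R3 ← R3 − 3·R1.
R2 ← R2 / (-17).
R1 ← R1 + 3·R2.
R3 ← R3 − 12·R2.
R3 ← R3 / (75/34).
R1 ← R1 − 14/17·R3.
R2 ← R2 − 15/34·R3.
Reading off the reduced rows gives x1 = 5, x2 = -3, x3 = 2.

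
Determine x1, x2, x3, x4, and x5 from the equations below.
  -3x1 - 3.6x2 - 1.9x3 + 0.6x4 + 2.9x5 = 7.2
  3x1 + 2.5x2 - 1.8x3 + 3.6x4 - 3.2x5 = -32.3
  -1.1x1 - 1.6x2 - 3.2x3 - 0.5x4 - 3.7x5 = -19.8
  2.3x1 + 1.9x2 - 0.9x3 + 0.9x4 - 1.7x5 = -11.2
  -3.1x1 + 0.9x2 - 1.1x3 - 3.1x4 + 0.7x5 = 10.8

x1 = 2, x2 = -1, x3 = 1, x4 = -5, x5 = 5

Row-reduce the augmented matrix:
R1 ← R1 / (-3).
R2 ← R2 − 3·R1.
R3 ← R3 + 11/10·R1.
R4 ← R4 − 23/10·R1.
R5 ← R5 + 31/10·R1.
R2 ← R2 / (-11/10).
R1 ← R1 − 6/5·R2.
R3 ← R3 + 7/25·R2.
R4 ← R4 + 43/50·R2.
R5 ← R5 − 231/50·R2.
R3 ← R3 / (-5153/3300).
R1 ← R1 + 1123/330·R3.
R2 ← R2 − 37/11·R3.
R4 ← R4 − 1769/3300·R3.
R5 ← R5 + 4403/300·R3.
R4 ← R4 / (-65387/25765).
R1 ← R1 − 42671/5153·R4.
R2 ← R2 + 39534/5153·R4.
R3 ← R3 − 5904/5153·R4.
R5 ← R5 − 791904/25765·R4.
R5 ← R5 / (19739023/653870).
R1 ← R1 − 803373/130774·R5.
R2 ← R2 + 474079/65387·R5.
R3 ← R3 − 171137/65387·R5.
R4 ← R4 − 43859/130774·R5.
Reading off the reduced rows gives x1 = 2, x2 = -1, x3 = 1, x4 = -5, x5 = 5.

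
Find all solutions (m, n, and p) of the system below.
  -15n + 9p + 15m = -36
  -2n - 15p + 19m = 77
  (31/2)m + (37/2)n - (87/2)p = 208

Row-reduce:
R1 ← R1 / (15).
R2 ← R2 − 19·R1.
R3 ← R3 − 31/2·R1.
R2 ← R2 / (17).
R1 ← R1 + 1·R2.
R3 ← R3 − 34·R2.
Rank is 2 with 3 unknowns, leaving p free.

infinitely many solutions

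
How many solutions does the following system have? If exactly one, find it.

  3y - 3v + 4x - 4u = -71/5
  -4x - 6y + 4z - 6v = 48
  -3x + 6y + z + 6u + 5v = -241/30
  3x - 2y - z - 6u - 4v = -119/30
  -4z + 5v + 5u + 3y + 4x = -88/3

x = -2, y = -7/3, z = 5/2, u = 9/5, v = -8/3

Row-reduce the augmented matrix:
R1 ← R1 / (4).
R2 ← R2 + 4·R1.
R3 ← R3 + 3·R1.
R4 ← R4 − 3·R1.
R5 ← R5 − 4·R1.
R2 ← R2 / (-3).
R1 ← R1 − 3/4·R2.
R3 ← R3 − 33/4·R2.
R4 ← R4 + 17/4·R2.
R3 ← R3 / (12).
R1 ← R1 − 1·R3.
R2 ← R2 + 4/3·R3.
R4 ← R4 + 20/3·R3.
R5 ← R5 + 4·R3.
R4 ← R4 / (-16/9).
R1 ← R1 + 4/3·R4.
R2 ← R2 − 4/9·R4.
R3 ← R3 + 2/3·R4.
R5 ← R5 − 19/3·R4.
R5 ← R5 / (-59/16).
R1 ← R1 + 1/4·R5.
R2 ← R2 − 1/4·R5.
R3 ← R3 + 11/8·R5.
R4 ← R4 − 11/16·R5.
Reading off the reduced rows gives x = -2, y = -7/3, z = 5/2, u = 9/5, v = -8/3.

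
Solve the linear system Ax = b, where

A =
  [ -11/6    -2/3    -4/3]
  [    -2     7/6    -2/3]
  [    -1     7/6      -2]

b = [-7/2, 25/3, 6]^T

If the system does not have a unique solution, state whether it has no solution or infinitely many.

Row-reduce the augmented matrix:
R1 ← R1 / (-11/6).
R2 ← R2 + 2·R1.
R3 ← R3 + 1·R1.
R2 ← R2 / (125/66).
R1 ← R1 − 4/11·R2.
R3 ← R3 − 101/66·R2.
R3 ← R3 / (-716/375).
R1 ← R1 − 72/125·R3.
R2 ← R2 − 52/125·R3.
Reading off the reduced rows gives x_1 = -1, x_2 = 6, x_3 = 1.

x_1 = -1, x_2 = 6, x_3 = 1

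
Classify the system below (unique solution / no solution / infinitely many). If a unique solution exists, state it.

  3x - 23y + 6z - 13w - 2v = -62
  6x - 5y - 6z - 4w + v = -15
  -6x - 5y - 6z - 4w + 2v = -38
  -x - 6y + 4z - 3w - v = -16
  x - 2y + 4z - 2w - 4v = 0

Row-reduce:
R1 ← R1 / (3).
R2 ← R2 − 6·R1.
R3 ← R3 + 6·R1.
R4 ← R4 + 1·R1.
R5 ← R5 − 1·R1.
R2 ← R2 / (41).
R1 ← R1 + 23/3·R2.
R3 ← R3 + 51·R2.
R4 ← R4 + 41/3·R2.
R5 ← R5 − 17/3·R2.
R3 ← R3 / (-672/41).
R1 ← R1 + 56/41·R3.
R2 ← R2 + 18/41·R3.
R5 ← R5 − 184/41·R3.
Swap R4 and R5.
R4 ← R4 / (-10/7).
R2 ← R2 − 17/28·R4.
R3 ← R3 − 9/56·R4.
Row 5 reduces to 0 = -1/3, a contradiction. The system is inconsistent.

no solution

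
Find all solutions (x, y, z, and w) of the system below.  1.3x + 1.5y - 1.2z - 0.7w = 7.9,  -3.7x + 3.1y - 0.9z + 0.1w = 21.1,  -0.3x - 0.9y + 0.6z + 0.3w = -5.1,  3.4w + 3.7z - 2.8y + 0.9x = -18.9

Row-reduce the augmented matrix:
R1 ← R1 / (13/10).
R2 ← R2 + 37/10·R1.
R3 ← R3 + 3/10·R1.
R4 ← R4 − 9/10·R1.
R2 ← R2 / (479/65).
R1 ← R1 − 15/13·R2.
R3 ← R3 + 36/65·R2.
R4 ← R4 + 499/130·R2.
R3 ← R3 / (-3/2395).
R1 ← R1 + 237/958·R3.
R2 ← R2 + 561/958·R3.
R4 ← R4 − 21871/9580·R3.
R4 ← R4 / (-79/20).
R1 ← R1 − 1/2·R4.
R2 ← R2 − 3/2·R4.
R3 ← R3 − 3·R4.
Reading off the reduced rows gives x = -1, y = 5, z = -2, w = 1.

x = -1, y = 5, z = -2, w = 1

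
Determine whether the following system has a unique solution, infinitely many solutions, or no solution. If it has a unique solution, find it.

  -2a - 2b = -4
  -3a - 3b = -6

infinitely many solutions

Row-reduce:
R1 ← R1 / (-2).
R2 ← R2 + 3·R1.
Rank is 1 with 2 unknowns, leaving b free.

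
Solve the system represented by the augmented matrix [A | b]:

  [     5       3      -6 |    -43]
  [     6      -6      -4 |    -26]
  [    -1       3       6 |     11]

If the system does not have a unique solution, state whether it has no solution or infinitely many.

x_1 = -5, x_2 = -2, x_3 = 2

Row-reduce the augmented matrix:
R1 ← R1 / (5).
R2 ← R2 − 6·R1.
R3 ← R3 + 1·R1.
R2 ← R2 / (-48/5).
R1 ← R1 − 3/5·R2.
R3 ← R3 − 18/5·R2.
R3 ← R3 / (6).
R1 ← R1 + 1·R3.
R2 ← R2 + 1/3·R3.
Reading off the reduced rows gives x_1 = -5, x_2 = -2, x_3 = 2.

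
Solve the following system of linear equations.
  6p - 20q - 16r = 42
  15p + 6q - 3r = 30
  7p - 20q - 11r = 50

p = 3, q = -2, r = 1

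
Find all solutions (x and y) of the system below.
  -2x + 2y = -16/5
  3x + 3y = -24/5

Row-reduce the augmented matrix:
R1 ← R1 / (-2).
R2 ← R2 − 3·R1.
R2 ← R2 / (6).
R1 ← R1 + 1·R2.
Reading off the reduced rows gives x = 0, y = -8/5.

x = 0, y = -8/5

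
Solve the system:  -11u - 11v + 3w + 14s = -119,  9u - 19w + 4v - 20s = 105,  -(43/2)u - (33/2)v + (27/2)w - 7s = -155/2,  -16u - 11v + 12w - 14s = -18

infinitely many solutions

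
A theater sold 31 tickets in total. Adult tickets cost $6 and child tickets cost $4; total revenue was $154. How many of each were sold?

Let a = adult tickets, c = child tickets.
  a + c = 31
  6a + 4c = 154
Row-reduce the augmented matrix:
R2 ← R2 − 6·R1.
R2 ← R2 / (-2).
R1 ← R1 − 1·R2.
Reading off the reduced rows gives a = 15, c = 16.

adult tickets: 15, child tickets: 16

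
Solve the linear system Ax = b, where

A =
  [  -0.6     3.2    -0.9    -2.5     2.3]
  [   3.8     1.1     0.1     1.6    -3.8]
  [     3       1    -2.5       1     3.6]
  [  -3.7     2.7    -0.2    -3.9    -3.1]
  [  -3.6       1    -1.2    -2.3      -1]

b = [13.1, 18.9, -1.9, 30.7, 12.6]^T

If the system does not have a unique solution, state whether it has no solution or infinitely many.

x_1 = 3, x_2 = 2, x_3 = -3, x_4 = -6, x_5 = -4

Row-reduce the augmented matrix:
R1 ← R1 / (-3/5).
R2 ← R2 − 19/5·R1.
R3 ← R3 − 3·R1.
R4 ← R4 + 37/10·R1.
R5 ← R5 + 18/5·R1.
R2 ← R2 / (641/30).
R1 ← R1 + 16/3·R2.
R3 ← R3 − 17·R2.
R4 ← R4 + 511/30·R2.
R5 ← R5 + 91/5·R2.
R3 ← R3 / (-1631/641).
R1 ← R1 − 131/1282·R3.
R2 ← R2 + 168/641·R3.
R4 ← R4 − 2271/2564·R3.
R5 ← R5 + 1827/3205·R3.
R4 ← R4 / (7103/65240).
R1 ← R1 − 3959/6524·R4.
R2 ← R2 + 151/233·R4.
R3 ← R3 − 225/3262·R4.
R5 ← R5 − 717/1165·R4.
R5 ← R5 / (10381549/355150).
R1 ← R1 − 1240622/35515·R5.
R2 ← R2 + 1364432/35515·R5.
R3 ← R3 − 53386/35515·R5.
R4 ← R4 + 419223/7103·R5.
Reading off the reduced rows gives x_1 = 3, x_2 = 2, x_3 = -3, x_4 = -6, x_5 = -4.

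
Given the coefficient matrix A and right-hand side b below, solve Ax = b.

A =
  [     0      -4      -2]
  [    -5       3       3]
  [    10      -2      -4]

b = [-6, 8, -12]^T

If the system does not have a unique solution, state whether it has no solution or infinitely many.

Row-reduce:
Swap R1 and R2.
R1 ← R1 / (-5).
R3 ← R3 − 10·R1.
R2 ← R2 / (-4).
R1 ← R1 + 3/5·R2.
R3 ← R3 − 4·R2.
Row 3 reduces to 0 = -2, a contradiction. The system is inconsistent.

no solution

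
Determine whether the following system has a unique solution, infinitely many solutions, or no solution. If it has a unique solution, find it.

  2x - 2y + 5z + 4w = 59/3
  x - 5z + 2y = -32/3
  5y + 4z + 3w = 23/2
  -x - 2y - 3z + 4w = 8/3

x = 1/3, y = -1/2, z = 2, w = 2

Row-reduce the augmented matrix:
R1 ← R1 / (2).
R2 ← R2 − 1·R1.
R4 ← R4 + 1·R1.
R2 ← R2 / (3).
R1 ← R1 + 1·R2.
R3 ← R3 − 5·R2.
R4 ← R4 + 3·R2.
R3 ← R3 / (33/2).
R2 ← R2 + 5/2·R3.
R4 ← R4 + 8·R3.
R4 ← R4 / (700/99).
R1 ← R1 − 4/3·R4.
R2 ← R2 − 29/99·R4.
R3 ← R3 − 38/99·R4.
Reading off the reduced rows gives x = 1/3, y = -1/2, z = 2, w = 2.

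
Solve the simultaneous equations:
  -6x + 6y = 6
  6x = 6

x = 1, y = 2

Row-reduce the augmented matrix:
R1 ← R1 / (-6).
R2 ← R2 − 6·R1.
R2 ← R2 / (6).
R1 ← R1 + 1·R2.
Reading off the reduced rows gives x = 1, y = 2.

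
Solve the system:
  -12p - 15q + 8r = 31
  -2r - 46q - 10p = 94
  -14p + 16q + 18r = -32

infinitely many solutions

Row-reduce:
R1 ← R1 / (-12).
R2 ← R2 + 10·R1.
R3 ← R3 + 14·R1.
R2 ← R2 / (-67/2).
R1 ← R1 − 5/4·R2.
R3 ← R3 − 67/2·R2.
Rank is 2 with 3 unknowns, leaving r free.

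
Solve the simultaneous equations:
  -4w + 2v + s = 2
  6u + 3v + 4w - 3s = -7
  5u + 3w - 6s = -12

Row-reduce:
Swap R1 and R2.
R1 ← R1 / (6).
R3 ← R3 − 5·R1.
R2 ← R2 / (2).
R1 ← R1 − 1/2·R2.
R3 ← R3 + 5/2·R2.
R3 ← R3 / (-16/3).
R1 ← R1 − 5/3·R3.
R2 ← R2 + 2·R3.
Rank is 3 with 4 unknowns, leaving s free.

infinitely many solutions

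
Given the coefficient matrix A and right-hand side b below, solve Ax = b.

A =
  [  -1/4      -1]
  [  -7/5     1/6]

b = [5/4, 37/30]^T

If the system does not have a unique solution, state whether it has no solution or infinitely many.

From equation 1: x_2 = -5/4 − 1/4·x_1.
Substitute into equation 2 and solve: x_1 = -1.
Then x_2 = -1.

x_1 = -1, x_2 = -1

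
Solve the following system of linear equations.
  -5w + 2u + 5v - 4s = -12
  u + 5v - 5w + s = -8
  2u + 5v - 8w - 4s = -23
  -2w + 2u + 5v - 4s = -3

no solution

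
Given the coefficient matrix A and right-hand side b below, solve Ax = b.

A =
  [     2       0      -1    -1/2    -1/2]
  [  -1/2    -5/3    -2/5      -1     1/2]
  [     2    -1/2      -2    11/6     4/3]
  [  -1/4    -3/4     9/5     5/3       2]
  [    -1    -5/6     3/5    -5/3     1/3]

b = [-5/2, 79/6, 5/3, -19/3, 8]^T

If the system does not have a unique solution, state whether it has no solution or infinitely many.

Row-reduce the augmented matrix:
R1 ← R1 / (2).
R2 ← R2 + 1/2·R1.
R3 ← R3 − 2·R1.
R4 ← R4 + 1/4·R1.
R5 ← R5 + 1·R1.
R2 ← R2 / (-5/3).
R3 ← R3 + 1/2·R2.
R4 ← R4 + 3/4·R2.
R5 ← R5 + 5/6·R2.
R3 ← R3 / (-161/200).
R1 ← R1 + 1/2·R3.
R2 ← R2 − 39/100·R3.
R4 ← R4 − 787/400·R3.
R5 ← R5 − 17/40·R3.
R4 ← R4 / (5563/644).
R1 ← R1 + 922/483·R4.
R2 ← R2 − 317/161·R4.
R3 ← R3 + 3205/966·R4.
R5 ← R5 − 9/161·R4.
R5 ← R5 / (8519/11126).
R1 ← R1 − 73/50067·R5.
R2 ← R2 + 12569/16689·R5.
R3 ← R3 − 7865/50067·R5.
R4 ← R4 − 11543/16689·R5.
Reading off the reduced rows gives x_1 = -4, x_2 = -4, x_3 = -5, x_4 = -2, x_5 = 1.

x_1 = -4, x_2 = -4, x_3 = -5, x_4 = -2, x_5 = 1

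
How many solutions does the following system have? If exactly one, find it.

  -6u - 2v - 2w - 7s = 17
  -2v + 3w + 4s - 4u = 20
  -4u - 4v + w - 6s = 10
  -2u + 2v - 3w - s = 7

Row-reduce:
R1 ← R1 / (-6).
R2 ← R2 + 4·R1.
R3 ← R3 + 4·R1.
R4 ← R4 + 2·R1.
R2 ← R2 / (-2/3).
R1 ← R1 − 1/3·R2.
R3 ← R3 + 8/3·R2.
R4 ← R4 − 8/3·R2.
R3 ← R3 / (-15).
R1 ← R1 − 5/2·R3.
R2 ← R2 + 13/2·R3.
R4 ← R4 − 15·R3.
Rank is 3 with 4 unknowns, leaving s free.

infinitely many solutions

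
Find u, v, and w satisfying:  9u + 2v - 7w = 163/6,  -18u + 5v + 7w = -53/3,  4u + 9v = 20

u = 1/2, v = 2, w = -8/3

Row-reduce the augmented matrix:
R1 ← R1 / (9).
R2 ← R2 + 18·R1.
R3 ← R3 − 4·R1.
R2 ← R2 / (9).
R1 ← R1 − 2/9·R2.
R3 ← R3 − 73/9·R2.
R3 ← R3 / (763/81).
R1 ← R1 + 49/81·R3.
R2 ← R2 + 7/9·R3.
Reading off the reduced rows gives u = 1/2, v = 2, w = -8/3.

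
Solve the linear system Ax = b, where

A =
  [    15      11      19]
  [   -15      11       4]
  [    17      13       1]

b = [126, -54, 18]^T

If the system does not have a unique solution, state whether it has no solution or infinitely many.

x_1 = 3, x_2 = -3, x_3 = 6

Row-reduce the augmented matrix:
R1 ← R1 / (15).
R2 ← R2 + 15·R1.
R3 ← R3 − 17·R1.
R2 ← R2 / (22).
R1 ← R1 − 11/15·R2.
R3 ← R3 − 8/15·R2.
R3 ← R3 / (-232/11).
R1 ← R1 − 1/2·R3.
R2 ← R2 − 23/22·R3.
Reading off the reduced rows gives x_1 = 3, x_2 = -3, x_3 = 6.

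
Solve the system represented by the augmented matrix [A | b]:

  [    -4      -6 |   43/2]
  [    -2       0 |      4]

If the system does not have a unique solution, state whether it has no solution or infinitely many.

x_1 = -2, x_2 = -9/4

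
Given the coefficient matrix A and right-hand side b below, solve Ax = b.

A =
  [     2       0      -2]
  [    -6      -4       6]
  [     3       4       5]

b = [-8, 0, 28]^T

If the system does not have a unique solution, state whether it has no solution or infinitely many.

x_1 = -2, x_2 = 6, x_3 = 2

Row-reduce the augmented matrix:
R1 ← R1 / (2).
R2 ← R2 + 6·R1.
R3 ← R3 − 3·R1.
R2 ← R2 / (-4).
R3 ← R3 − 4·R2.
R3 ← R3 / (8).
R1 ← R1 + 1·R3.
Reading off the reduced rows gives x_1 = -2, x_2 = 6, x_3 = 2.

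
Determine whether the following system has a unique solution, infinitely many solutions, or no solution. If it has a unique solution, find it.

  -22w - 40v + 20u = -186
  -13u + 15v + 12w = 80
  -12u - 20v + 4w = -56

Row-reduce:
R1 ← R1 / (20).
R2 ← R2 + 13·R1.
R3 ← R3 + 12·R1.
R2 ← R2 / (-11).
R1 ← R1 + 2·R2.
R3 ← R3 + 44·R2.
Row 3 reduces to 0 = -4, a contradiction. The system is inconsistent.

no solution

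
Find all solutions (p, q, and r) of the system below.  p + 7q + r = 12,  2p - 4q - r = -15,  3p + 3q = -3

infinitely many solutions

Row-reduce:
R2 ← R2 − 2·R1.
R3 ← R3 − 3·R1.
R2 ← R2 / (-18).
R1 ← R1 − 7·R2.
R3 ← R3 + 18·R2.
Rank is 2 with 3 unknowns, leaving r free.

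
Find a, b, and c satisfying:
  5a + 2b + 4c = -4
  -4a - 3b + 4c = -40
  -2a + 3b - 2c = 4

a = 4, b = 0, c = -6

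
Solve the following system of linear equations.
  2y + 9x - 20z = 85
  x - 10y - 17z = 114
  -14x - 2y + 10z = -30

x = -1, y = -3, z = -5

Row-reduce the augmented matrix:
R1 ← R1 / (9).
R2 ← R2 − 1·R1.
R3 ← R3 + 14·R1.
R2 ← R2 / (-92/9).
R1 ← R1 − 2/9·R2.
R3 ← R3 − 10/9·R2.
R3 ← R3 / (-1045/46).
R1 ← R1 + 117/46·R3.
R2 ← R2 − 133/92·R3.
Reading off the reduced rows gives x = -1, y = -3, z = -5.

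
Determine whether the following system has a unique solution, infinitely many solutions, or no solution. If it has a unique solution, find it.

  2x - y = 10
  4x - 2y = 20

infinitely many solutions

Row-reduce:
R1 ← R1 / (2).
R2 ← R2 − 4·R1.
Rank is 1 with 2 unknowns, leaving y free.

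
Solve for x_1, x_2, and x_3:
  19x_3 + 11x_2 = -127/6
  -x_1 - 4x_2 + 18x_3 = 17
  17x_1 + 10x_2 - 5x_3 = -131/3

x_1 = -1, x_2 = -5/2, x_3 = 1/3

Row-reduce the augmented matrix:
Swap R1 and R2.
R1 ← R1 / (-1).
R3 ← R3 − 17·R1.
R2 ← R2 / (11).
R1 ← R1 − 4·R2.
R3 ← R3 + 58·R2.
R3 ← R3 / (4413/11).
R1 ← R1 + 274/11·R3.
R2 ← R2 − 19/11·R3.
Reading off the reduced rows gives x_1 = -1, x_2 = -5/2, x_3 = 1/3.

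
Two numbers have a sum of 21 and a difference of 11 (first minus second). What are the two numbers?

Let x = first number, y = second number.
  y + x = 21
  -y + x = 11
Row-reduce the augmented matrix:
R2 ← R2 − 1·R1.
R2 ← R2 / (-2).
R1 ← R1 − 1·R2.
Reading off the reduced rows gives x = 16, y = 5.

first number: 16, second number: 5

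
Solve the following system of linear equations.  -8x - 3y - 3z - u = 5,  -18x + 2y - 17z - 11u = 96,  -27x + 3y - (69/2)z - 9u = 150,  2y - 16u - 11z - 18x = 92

infinitely many solutions

Row-reduce:
R1 ← R1 / (-8).
R2 ← R2 + 18·R1.
R3 ← R3 + 27·R1.
R4 ← R4 + 18·R1.
R2 ← R2 / (35/4).
R1 ← R1 − 3/8·R2.
R3 ← R3 − 105/8·R2.
R4 ← R4 − 35/4·R2.
R3 ← R3 / (-9).
R1 ← R1 − 57/70·R3.
R2 ← R2 + 41/35·R3.
R4 ← R4 − 6·R3.
Rank is 3 with 4 unknowns, leaving u free.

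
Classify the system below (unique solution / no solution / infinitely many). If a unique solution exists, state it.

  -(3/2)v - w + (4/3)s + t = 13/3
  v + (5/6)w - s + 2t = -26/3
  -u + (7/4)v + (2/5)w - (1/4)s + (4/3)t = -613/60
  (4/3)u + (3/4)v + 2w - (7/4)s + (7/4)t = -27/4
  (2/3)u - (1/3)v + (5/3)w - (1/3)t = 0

u = 3, v = -2, w = -2, s = 1, t = -2

Row-reduce the augmented matrix:
Swap R1 and R3.
R1 ← R1 / (-1).
R4 ← R4 − 4/3·R1.
R5 ← R5 − 2/3·R1.
R1 ← R1 + 7/4·R2.
R3 ← R3 + 3/2·R2.
R4 ← R4 − 37/12·R2.
R5 ← R5 − 5/6·R2.
R3 ← R3 / (1/4).
R1 ← R1 − 127/120·R3.
R2 ← R2 − 5/6·R3.
R4 ← R4 + 13/360·R3.
R5 ← R5 − 223/180·R3.
R4 ← R4 / (527/540).
R1 ← R1 + 143/180·R4.
R2 ← R2 + 4/9·R4.
R3 ← R3 + 2/3·R4.
R5 ← R5 − 403/270·R4.
R5 ← R5 / (-5441/306).
R1 ← R1 + 34665/2108·R5.
R2 ← R2 + 19402/1581·R5.
R3 ← R3 − 7690/527·R5.
R4 ← R4 + 1113/527·R5.
Reading off the reduced rows gives u = 3, v = -2, w = -2, s = 1, t = -2.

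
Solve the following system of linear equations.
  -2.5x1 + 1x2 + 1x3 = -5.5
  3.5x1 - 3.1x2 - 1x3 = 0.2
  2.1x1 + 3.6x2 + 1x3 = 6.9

x1 = 1, x2 = 3, x3 = -6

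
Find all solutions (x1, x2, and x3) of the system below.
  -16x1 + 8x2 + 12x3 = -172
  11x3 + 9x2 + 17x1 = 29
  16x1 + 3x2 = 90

Row-reduce the augmented matrix:
R1 ← R1 / (-16).
R2 ← R2 − 17·R1.
R3 ← R3 − 16·R1.
R2 ← R2 / (35/2).
R1 ← R1 + 1/2·R2.
R3 ← R3 − 11·R2.
R3 ← R3 / (-41/14).
R1 ← R1 + 1/14·R3.
R2 ← R2 − 19/14·R3.
Reading off the reduced rows gives x1 = 6, x2 = -2, x3 = -5.

x1 = 6, x2 = -2, x3 = -5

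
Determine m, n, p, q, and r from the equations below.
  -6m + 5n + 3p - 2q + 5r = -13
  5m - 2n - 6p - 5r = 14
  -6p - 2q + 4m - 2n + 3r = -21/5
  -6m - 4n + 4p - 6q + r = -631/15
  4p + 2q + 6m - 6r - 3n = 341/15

Row-reduce the augmented matrix:
R1 ← R1 / (-6).
R2 ← R2 − 5·R1.
R3 ← R3 − 4·R1.
R4 ← R4 + 6·R1.
R5 ← R5 − 6·R1.
R2 ← R2 / (13/6).
R1 ← R1 + 5/6·R2.
R3 ← R3 − 4/3·R2.
R4 ← R4 + 9·R2.
R5 ← R5 − 2·R2.
R3 ← R3 / (-24/13).
R1 ← R1 + 24/13·R3.
R2 ← R2 + 21/13·R3.
R4 ← R4 + 176/13·R3.
R5 ← R5 − 133/13·R3.
R4 ← R4 / (6).
R1 ← R1 − 2·R4.
R2 ← R2 − 5/4·R4.
R3 ← R3 − 5/4·R4.
R5 ← R5 + 45/4·R4.
R5 ← R5 / (-845/12).
R1 ← R1 − 101/9·R5.
R2 ← R2 − 203/36·R5.
R3 ← R3 − 299/36·R5.
R4 ← R4 + 173/18·R5.
Reading off the reduced rows gives m = 3, n = 3, p = 1/3, q = 2, r = -7/5.

m = 3, n = 3, p = 1/3, q = 2, r = -7/5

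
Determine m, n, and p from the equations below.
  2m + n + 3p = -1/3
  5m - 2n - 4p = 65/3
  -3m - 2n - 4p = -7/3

Row-reduce the augmented matrix:
R1 ← R1 / (2).
R2 ← R2 − 5·R1.
R3 ← R3 + 3·R1.
R2 ← R2 / (-9/2).
R1 ← R1 − 1/2·R2.
R3 ← R3 + 1/2·R2.
R3 ← R3 / (16/9).
R1 ← R1 − 2/9·R3.
R2 ← R2 − 23/9·R3.
Reading off the reduced rows gives m = 3, n = 8/3, p = -3.

m = 3, n = 8/3, p = -3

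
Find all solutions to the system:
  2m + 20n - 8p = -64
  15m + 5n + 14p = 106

infinitely many solutions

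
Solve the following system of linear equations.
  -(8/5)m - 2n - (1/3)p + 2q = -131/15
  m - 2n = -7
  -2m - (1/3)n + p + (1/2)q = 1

infinitely many solutions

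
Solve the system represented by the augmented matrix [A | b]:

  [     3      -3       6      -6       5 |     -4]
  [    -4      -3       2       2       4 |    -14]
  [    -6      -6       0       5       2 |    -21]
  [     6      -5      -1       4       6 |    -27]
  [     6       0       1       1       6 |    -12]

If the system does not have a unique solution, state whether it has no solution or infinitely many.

Row-reduce the augmented matrix:
R1 ← R1 / (3).
R2 ← R2 + 4·R1.
R3 ← R3 + 6·R1.
R4 ← R4 − 6·R1.
R5 ← R5 − 6·R1.
R2 ← R2 / (-7).
R1 ← R1 + 1·R2.
R3 ← R3 + 12·R2.
R4 ← R4 − 1·R2.
R5 ← R5 − 6·R2.
R3 ← R3 / (-36/7).
R1 ← R1 − 4/7·R3.
R2 ← R2 + 10/7·R3.
R4 ← R4 + 81/7·R3.
R5 ← R5 + 17/7·R3.
R4 ← R4 / (31/4).
R1 ← R1 + 7/9·R4.
R2 ← R2 + 1/18·R4.
R3 ← R3 + 23/36·R4.
R5 ← R5 − 227/36·R4.
R5 ← R5 / (-1156/837).
R1 ← R1 − 515/837·R5.
R2 ← R2 − 256/837·R5.
R3 ← R3 − 1828/837·R5.
R4 ← R4 − 140/93·R5.
Reading off the reduced rows gives x_1 = 0, x_2 = 2, x_3 = 1, x_4 = -1, x_5 = -2.

x_1 = 0, x_2 = 2, x_3 = 1, x_4 = -1, x_5 = -2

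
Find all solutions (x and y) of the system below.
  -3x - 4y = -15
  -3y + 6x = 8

x = 7/3, y = 2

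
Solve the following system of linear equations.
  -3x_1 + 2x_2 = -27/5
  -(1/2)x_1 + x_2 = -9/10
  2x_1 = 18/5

Row-reduce the augmented matrix:
R1 ← R1 / (-3).
R2 ← R2 + 1/2·R1.
R3 ← R3 − 2·R1.
R2 ← R2 / (2/3).
R1 ← R1 + 2/3·R2.
R3 ← R3 − 4/3·R2.
R3 reduces to 0 = 0, so the extra equation is consistent.
Reading off the reduced rows gives x_1 = 9/5, x_2 = 0.

x_1 = 9/5, x_2 = 0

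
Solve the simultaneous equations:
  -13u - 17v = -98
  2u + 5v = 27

u = 1, v = 5

Row-reduce the augmented matrix:
R1 ← R1 / (-13).
R2 ← R2 − 2·R1.
R2 ← R2 / (31/13).
R1 ← R1 − 17/13·R2.
Reading off the reduced rows gives u = 1, v = 5.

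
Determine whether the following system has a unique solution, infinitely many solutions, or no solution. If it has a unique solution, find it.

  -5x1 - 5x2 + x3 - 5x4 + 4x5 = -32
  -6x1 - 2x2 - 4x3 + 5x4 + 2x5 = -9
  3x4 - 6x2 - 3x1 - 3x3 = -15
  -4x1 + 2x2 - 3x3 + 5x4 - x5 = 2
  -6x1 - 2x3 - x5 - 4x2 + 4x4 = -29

x1 = 4, x2 = 3, x3 = -6, x4 = -1, x5 = 1

Row-reduce the augmented matrix:
R1 ← R1 / (-5).
R2 ← R2 + 6·R1.
R3 ← R3 + 3·R1.
R4 ← R4 + 4·R1.
R5 ← R5 + 6·R1.
R2 ← R2 / (4).
R1 ← R1 − 1·R2.
R3 ← R3 + 3·R2.
R4 ← R4 − 6·R2.
R5 ← R5 − 2·R2.
R3 ← R3 / (-15/2).
R1 ← R1 − 11/10·R3.
R2 ← R2 + 13/10·R3.
R4 ← R4 − 4·R3.
R5 ← R5 + 3/5·R3.
R4 ← R4 / (1/10).
R1 ← R1 − 17/50·R4.
R2 ← R2 − 7/25·R4.
R3 ← R3 + 19/10·R4.
R5 ← R5 − 84/25·R4.
R5 ← R5 / (383/5).
R1 ← R1 − 37/5·R5.
R2 ← R2 − 34/5·R5.
R3 ← R3 + 45·R5.
R4 ← R4 + 24·R5.
Reading off the reduced rows gives x1 = 4, x2 = 3, x3 = -6, x4 = -1, x5 = 1.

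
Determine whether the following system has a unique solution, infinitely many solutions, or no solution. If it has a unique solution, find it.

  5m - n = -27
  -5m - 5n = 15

m = -5, n = 2

Row-reduce the augmented matrix:
R1 ← R1 / (5).
R2 ← R2 + 5·R1.
R2 ← R2 / (-6).
R1 ← R1 + 1/5·R2.
Reading off the reduced rows gives m = -5, n = 2.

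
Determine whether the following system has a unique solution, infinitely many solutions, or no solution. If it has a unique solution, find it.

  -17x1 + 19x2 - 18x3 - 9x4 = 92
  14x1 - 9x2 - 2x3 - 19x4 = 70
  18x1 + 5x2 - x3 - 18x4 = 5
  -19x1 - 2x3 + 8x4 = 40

Row-reduce the augmented matrix:
R1 ← R1 / (-17).
R2 ← R2 − 14·R1.
R3 ← R3 − 18·R1.
R4 ← R4 + 19·R1.
R2 ← R2 / (113/17).
R1 ← R1 + 19/17·R2.
R3 ← R3 − 427/17·R2.
R4 ← R4 + 361/17·R2.
R3 ← R3 / (4917/113).
R1 ← R1 + 200/113·R3.
R2 ← R2 + 286/113·R3.
R4 ← R4 + 4026/113·R3.
R4 ← R4 / (-1064/149).
R1 ← R1 + 4778/4917·R4.
R2 ← R2 − 103/447·R4.
R3 ← R3 − 8167/4917·R4.
Reading off the reduced rows gives x1 = -4, x2 = -3, x3 = -2, x4 = -5.

x1 = -4, x2 = -3, x3 = -2, x4 = -5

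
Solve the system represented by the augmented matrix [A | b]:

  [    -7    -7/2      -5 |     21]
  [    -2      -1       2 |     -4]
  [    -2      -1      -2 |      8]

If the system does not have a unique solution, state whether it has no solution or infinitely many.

no solution

Row-reduce:
R1 ← R1 / (-7).
R2 ← R2 + 2·R1.
R3 ← R3 + 2·R1.
R2 ← R2 / (24/7).
R1 ← R1 − 5/7·R2.
R3 ← R3 + 4/7·R2.
Row 3 reduces to 0 = 1/3, a contradiction. The system is inconsistent.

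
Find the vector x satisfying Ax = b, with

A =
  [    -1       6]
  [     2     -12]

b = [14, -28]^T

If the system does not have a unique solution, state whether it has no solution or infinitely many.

infinitely many solutions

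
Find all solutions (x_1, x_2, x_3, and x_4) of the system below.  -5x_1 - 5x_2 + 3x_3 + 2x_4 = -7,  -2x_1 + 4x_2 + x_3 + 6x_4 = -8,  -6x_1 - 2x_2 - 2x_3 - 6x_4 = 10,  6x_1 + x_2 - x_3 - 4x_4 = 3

x_1 = 0, x_2 = -1, x_3 = -4, x_4 = 0

Row-reduce the augmented matrix:
R1 ← R1 / (-5).
R2 ← R2 + 2·R1.
R3 ← R3 + 6·R1.
R4 ← R4 − 6·R1.
R2 ← R2 / (6).
R1 ← R1 − 1·R2.
R3 ← R3 − 4·R2.
R4 ← R4 + 5·R2.
R3 ← R3 / (-82/15).
R1 ← R1 + 17/30·R3.
R2 ← R2 + 1/30·R3.
R4 ← R4 − 73/30·R3.
R4 ← R4 / (-209/82).
R1 ← R1 + 3/82·R4.
R2 ← R2 − 77/82·R4.
R3 ← R3 − 89/41·R4.
Reading off the reduced rows gives x_1 = 0, x_2 = -1, x_3 = -4, x_4 = 0.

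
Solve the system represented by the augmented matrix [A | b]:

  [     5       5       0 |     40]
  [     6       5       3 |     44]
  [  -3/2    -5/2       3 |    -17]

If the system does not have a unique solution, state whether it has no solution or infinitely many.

Row-reduce:
R1 ← R1 / (5).
R2 ← R2 − 6·R1.
R3 ← R3 + 3/2·R1.
R2 ← R2 / (-1).
R1 ← R1 − 1·R2.
R3 ← R3 + 1·R2.
Row 3 reduces to 0 = -1, a contradiction. The system is inconsistent.

no solution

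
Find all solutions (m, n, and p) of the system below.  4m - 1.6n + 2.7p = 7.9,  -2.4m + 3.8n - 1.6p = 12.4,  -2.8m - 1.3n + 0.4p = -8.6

m = 1, n = 6, p = 5

Row-reduce the augmented matrix:
R1 ← R1 / (4).
R2 ← R2 + 12/5·R1.
R3 ← R3 + 14/5·R1.
R2 ← R2 / (71/25).
R1 ← R1 + 2/5·R2.
R3 ← R3 + 121/50·R2.
R3 ← R3 / (819/355).
R1 ← R1 − 385/568·R3.
R2 ← R2 − 1/142·R3.
Reading off the reduced rows gives m = 1, n = 6, p = 5.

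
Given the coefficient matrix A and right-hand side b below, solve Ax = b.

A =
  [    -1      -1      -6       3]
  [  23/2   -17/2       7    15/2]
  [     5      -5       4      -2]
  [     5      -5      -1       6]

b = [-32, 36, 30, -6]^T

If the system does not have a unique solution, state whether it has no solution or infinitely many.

infinitely many solutions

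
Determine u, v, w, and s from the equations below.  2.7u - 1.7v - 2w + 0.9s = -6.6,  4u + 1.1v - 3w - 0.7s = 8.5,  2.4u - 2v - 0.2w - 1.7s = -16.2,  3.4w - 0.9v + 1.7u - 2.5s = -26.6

u = -3, v = 5, w = -5, s = 0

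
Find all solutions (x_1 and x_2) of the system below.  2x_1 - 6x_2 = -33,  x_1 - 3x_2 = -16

no solution

Row-reduce:
R1 ← R1 / (2).
R2 ← R2 − 1·R1.
Row 2 reduces to 0 = 1/2, a contradiction. The system is inconsistent.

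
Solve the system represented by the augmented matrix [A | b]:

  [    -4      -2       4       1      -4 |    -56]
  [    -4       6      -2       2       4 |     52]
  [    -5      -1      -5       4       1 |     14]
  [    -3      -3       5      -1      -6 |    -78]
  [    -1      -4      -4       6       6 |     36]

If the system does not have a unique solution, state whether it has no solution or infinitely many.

x_1 = 4, x_2 = 6, x_3 = -4, x_4 = 4, x_5 = 4

Row-reduce the augmented matrix:
R1 ← R1 / (-4).
R2 ← R2 + 4·R1.
R3 ← R3 + 5·R1.
R4 ← R4 + 3·R1.
R5 ← R5 + 1·R1.
R2 ← R2 / (8).
R1 ← R1 − 1/2·R2.
R3 ← R3 − 3/2·R2.
R4 ← R4 + 3/2·R2.
R5 ← R5 + 7/2·R2.
R3 ← R3 / (-71/8).
R1 ← R1 + 5/8·R3.
R2 ← R2 + 3/4·R3.
R4 ← R4 − 7/8·R3.
R5 ← R5 + 61/8·R3.
R4 ← R4 / (-93/71).
R1 ← R1 + 35/71·R4.
R2 ← R2 + 13/142·R4.
R3 ← R3 + 41/142·R4.
R5 ← R5 − 283/71·R4.
R5 ← R5 / (106/31).
R1 ← R1 − 18/31·R5.
R2 ← R2 − 43/62·R5.
R3 ← R3 + 17/62·R5.
R4 ← R4 − 25/31·R5.
Reading off the reduced rows gives x_1 = 4, x_2 = 6, x_3 = -4, x_4 = 4, x_5 = 4.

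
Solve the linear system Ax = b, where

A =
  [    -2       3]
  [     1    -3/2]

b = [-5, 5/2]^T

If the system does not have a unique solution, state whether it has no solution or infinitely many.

Row-reduce:
R1 ← R1 / (-2).
R2 ← R2 − 1·R1.
Rank is 1 with 2 unknowns, leaving x_2 free.

infinitely many solutions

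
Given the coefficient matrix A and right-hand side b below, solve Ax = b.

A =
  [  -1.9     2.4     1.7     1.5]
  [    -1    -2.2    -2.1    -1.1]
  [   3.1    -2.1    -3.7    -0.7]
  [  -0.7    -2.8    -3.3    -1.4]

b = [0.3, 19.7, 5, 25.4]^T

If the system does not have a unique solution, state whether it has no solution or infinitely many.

x_1 = -6, x_2 = -1, x_3 = -6, x_4 = 1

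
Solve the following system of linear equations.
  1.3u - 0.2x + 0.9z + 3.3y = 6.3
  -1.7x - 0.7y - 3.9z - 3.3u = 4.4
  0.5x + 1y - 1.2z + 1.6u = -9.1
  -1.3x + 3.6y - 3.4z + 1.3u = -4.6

Row-reduce the augmented matrix:
R1 ← R1 / (-1/5).
R2 ← R2 + 17/10·R1.
R3 ← R3 − 1/2·R1.
R4 ← R4 + 13/10·R1.
R2 ← R2 / (-115/4).
R1 ← R1 + 33/2·R2.
R3 ← R3 − 37/4·R2.
R4 ← R4 + 357/20·R2.
R3 ← R3 / (-1533/575).
R1 ← R1 − 1224/575·R3.
R2 ← R2 − 231/575·R3.
R4 ← R4 + 5977/2875·R3.
R4 ← R4 / (24187/15330).
R1 ← R1 − 982/511·R4.
R2 ← R2 − 39/73·R4.
R3 ← R3 + 134/1533·R4.
Reading off the reduced rows gives x = -1, y = 3, z = 3, u = -5.

x = -1, y = 3, z = 3, u = -5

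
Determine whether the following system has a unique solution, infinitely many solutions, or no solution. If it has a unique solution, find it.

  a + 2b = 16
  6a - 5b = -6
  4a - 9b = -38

a = 4, b = 6

Row-reduce the augmented matrix:
R2 ← R2 − 6·R1.
R3 ← R3 − 4·R1.
R2 ← R2 / (-17).
R1 ← R1 − 2·R2.
R3 ← R3 + 17·R2.
R3 reduces to 0 = 0, so the extra equation is consistent.
Reading off the reduced rows gives a = 4, b = 6.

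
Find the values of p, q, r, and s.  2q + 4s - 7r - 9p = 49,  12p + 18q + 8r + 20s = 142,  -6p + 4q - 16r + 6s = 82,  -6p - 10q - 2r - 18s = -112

p = -1, q = 5, r = -2, s = 4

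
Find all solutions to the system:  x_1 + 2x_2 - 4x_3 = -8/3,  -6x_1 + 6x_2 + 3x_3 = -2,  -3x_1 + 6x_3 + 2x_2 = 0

x_1 = -2/3, x_2 = -1, x_3 = 0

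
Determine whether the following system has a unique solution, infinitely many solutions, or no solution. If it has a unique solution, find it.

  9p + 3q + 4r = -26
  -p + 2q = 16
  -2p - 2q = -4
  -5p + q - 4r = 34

Row-reduce the augmented matrix:
R1 ← R1 / (9).
R2 ← R2 + 1·R1.
R3 ← R3 + 2·R1.
R4 ← R4 + 5·R1.
R2 ← R2 / (7/3).
R1 ← R1 − 1/3·R2.
R3 ← R3 + 4/3·R2.
R4 ← R4 − 8/3·R2.
R3 ← R3 / (8/7).
R1 ← R1 − 8/21·R3.
R2 ← R2 − 4/21·R3.
R4 ← R4 + 16/7·R3.
R4 reduces to 0 = 0, so the extra equation is consistent.
Reading off the reduced rows gives p = -4, q = 6, r = -2.

p = -4, q = 6, r = -2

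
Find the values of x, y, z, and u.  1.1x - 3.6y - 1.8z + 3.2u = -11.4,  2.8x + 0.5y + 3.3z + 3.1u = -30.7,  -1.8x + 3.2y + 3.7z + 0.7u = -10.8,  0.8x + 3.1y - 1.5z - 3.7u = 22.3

Row-reduce the augmented matrix:
R1 ← R1 / (11/10).
R2 ← R2 − 14/5·R1.
R3 ← R3 + 9/5·R1.
R4 ← R4 − 4/5·R1.
R2 ← R2 / (1063/110).
R1 ← R1 + 36/11·R2.
R3 ← R3 + 148/55·R2.
R4 ← R4 − 629/110·R2.
R3 ← R3 / (31351/10630).
R1 ← R1 − 1098/1063·R3.
R2 ← R2 − 867/1063·R3.
R4 ← R4 + 25803/5315·R3.
R4 ← R4 / (138486/31351).
R1 ← R1 + 12122/31351·R4.
R2 ← R2 + 55656/31351·R4.
R3 ← R3 − 48169/31351·R4.
Reading off the reduced rows gives x = -2, y = 1, z = -4, u = -4.

x = -2, y = 1, z = -4, u = -4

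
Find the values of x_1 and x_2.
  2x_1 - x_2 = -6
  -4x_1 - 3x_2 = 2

x_1 = -2, x_2 = 2

Row-reduce the augmented matrix:
R1 ← R1 / (2).
R2 ← R2 + 4·R1.
R2 ← R2 / (-5).
R1 ← R1 + 1/2·R2.
Reading off the reduced rows gives x_1 = -2, x_2 = 2.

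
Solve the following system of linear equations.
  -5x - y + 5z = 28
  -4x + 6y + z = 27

Row-reduce:
R1 ← R1 / (-5).
R2 ← R2 + 4·R1.
R2 ← R2 / (34/5).
R1 ← R1 − 1/5·R2.
Rank is 2 with 3 unknowns, leaving z free.

infinitely many solutions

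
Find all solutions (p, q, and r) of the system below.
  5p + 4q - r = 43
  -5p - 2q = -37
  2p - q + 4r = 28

p = 5, q = 6, r = 6

Row-reduce the augmented matrix:
R1 ← R1 / (5).
R2 ← R2 + 5·R1.
R3 ← R3 − 2·R1.
R2 ← R2 / (2).
R1 ← R1 − 4/5·R2.
R3 ← R3 + 13/5·R2.
R3 ← R3 / (31/10).
R1 ← R1 − 1/5·R3.
R2 ← R2 + 1/2·R3.
Reading off the reduced rows gives p = 5, q = 6, r = 6.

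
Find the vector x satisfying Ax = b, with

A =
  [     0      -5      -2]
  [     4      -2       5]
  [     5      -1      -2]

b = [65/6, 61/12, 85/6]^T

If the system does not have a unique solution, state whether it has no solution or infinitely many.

x_1 = 2, x_2 = -5/3, x_3 = -5/4

Row-reduce the augmented matrix:
Swap R1 and R2.
R1 ← R1 / (4).
R3 ← R3 − 5·R1.
R2 ← R2 / (-5).
R1 ← R1 + 1/2·R2.
R3 ← R3 − 3/2·R2.
R3 ← R3 / (-177/20).
R1 ← R1 − 29/20·R3.
R2 ← R2 − 2/5·R3.
Reading off the reduced rows gives x_1 = 2, x_2 = -5/3, x_3 = -5/4.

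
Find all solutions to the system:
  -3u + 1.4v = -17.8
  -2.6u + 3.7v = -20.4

u = 5, v = -2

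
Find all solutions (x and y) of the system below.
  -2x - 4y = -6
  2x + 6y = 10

Row-reduce the augmented matrix:
R1 ← R1 / (-2).
R2 ← R2 − 2·R1.
R2 ← R2 / (2).
R1 ← R1 − 2·R2.
Reading off the reduced rows gives x = -1, y = 2.

x = -1, y = 2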